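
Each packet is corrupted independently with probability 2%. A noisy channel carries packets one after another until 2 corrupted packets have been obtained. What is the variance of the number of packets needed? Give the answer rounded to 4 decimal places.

4900.0000

Y = total packets until the second success; negative binomial with r=2, p=0.02.
Var(Y) = r(1−p)/p² = 2·0.98 / 0.02² = 4900.000000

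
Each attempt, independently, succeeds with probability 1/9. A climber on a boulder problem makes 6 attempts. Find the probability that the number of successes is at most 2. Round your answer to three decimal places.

0.979

X ~ Binomial(6, 0.111111); P(X ≤ 2) = Σ C(6,k) p^k (1−p)^(6−k) over k:
  k=0: C(6,0)·0.111111^0·0.888889^6 = 0.49327
  k=1: C(6,1)·0.111111^1·0.888889^5 = 0.36995
  k=2: C(6,2)·0.111111^2·0.888889^4 = 0.11561
Total = 0.97883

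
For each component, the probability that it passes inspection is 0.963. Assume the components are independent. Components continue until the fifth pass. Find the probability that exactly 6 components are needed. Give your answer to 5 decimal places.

0.15322

Y = trial on which the fifth success occurs; negative binomial, r=5, p=0.963.
P(Y=6) = C(5,4) · p^5 · (1−p)^1
= 5 · 0.82819 · 0.037 = 0.1532157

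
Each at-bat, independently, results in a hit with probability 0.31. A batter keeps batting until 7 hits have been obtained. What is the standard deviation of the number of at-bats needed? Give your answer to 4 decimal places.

7.0894

Y = total at-bats until the seventh success; negative binomial with r=7, p=0.31.
SD(Y) = √[r(1−p)/p²] = √(50.260146) = 7.089439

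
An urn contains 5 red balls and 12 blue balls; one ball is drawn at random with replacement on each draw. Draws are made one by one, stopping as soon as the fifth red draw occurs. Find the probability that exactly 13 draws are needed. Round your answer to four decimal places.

Y = trial on which the fifth success occurs; negative binomial, r=5, p=0.294118.
P(Y=13) = C(12,4) · p^5 · (1−p)^8
= 495 · 0.0022009 · 0.061639 = 0.067154

0.0672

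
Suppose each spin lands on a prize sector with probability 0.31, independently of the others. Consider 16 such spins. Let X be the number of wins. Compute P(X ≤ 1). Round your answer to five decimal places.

0.02162

X ~ Binomial(16, 0.31); P(X ≤ 1) = Σ C(16,k) p^k (1−p)^(16−k) over k:
  k=0: C(16,0)·0.31^0·0.69^16 = 0.0026399
  k=1: C(16,1)·0.31^1·0.69^15 = 0.0189766
Total = 0.0216165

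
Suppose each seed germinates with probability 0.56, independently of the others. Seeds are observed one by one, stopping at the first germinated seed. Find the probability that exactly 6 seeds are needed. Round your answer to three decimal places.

0.009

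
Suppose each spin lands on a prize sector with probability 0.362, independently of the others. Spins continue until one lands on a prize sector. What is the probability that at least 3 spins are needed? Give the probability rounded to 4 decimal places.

0.4070

Y = number of spins to the first success; geometric, p = 0.362.
P(Y > 2) = P(first 2 all fail) = (1−p)^2 = 0.407044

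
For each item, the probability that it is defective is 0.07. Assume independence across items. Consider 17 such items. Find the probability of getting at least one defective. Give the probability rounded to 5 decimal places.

0.70879

P(at least one) = 1 − P(none) = 1 − (1 − 0.07)^17
= 1 − 0.2912126 = 0.7087874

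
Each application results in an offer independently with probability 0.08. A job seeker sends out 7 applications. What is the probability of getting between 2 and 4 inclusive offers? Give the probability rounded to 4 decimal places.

X ~ Binomial(7, 0.08); P(2 ≤ X ≤ 4) = Σ C(7,k) p^k (1−p)^(7−k) over k:
  k=2: C(7,2)·0.08^2·0.92^5 = 0.088581
  k=3: C(7,3)·0.08^3·0.92^4 = 0.012838
  k=4: C(7,4)·0.08^4·0.92^3 = 0.001116
Total = 0.102535

0.1025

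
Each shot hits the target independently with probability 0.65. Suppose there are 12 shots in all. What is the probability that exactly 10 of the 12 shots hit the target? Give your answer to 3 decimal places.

0.109

X ~ Binomial(n=12, p=0.65).
P(X=10) = C(12,10) · p^10 · (1−p)^2
= 66 · 0.013463 · 0.1225 = 0.10885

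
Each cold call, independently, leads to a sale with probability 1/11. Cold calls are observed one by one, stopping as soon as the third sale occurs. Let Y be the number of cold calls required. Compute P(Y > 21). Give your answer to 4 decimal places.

0.7027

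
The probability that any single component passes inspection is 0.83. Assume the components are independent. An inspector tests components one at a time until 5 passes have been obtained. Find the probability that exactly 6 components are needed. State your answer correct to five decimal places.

Y = trial on which the fifth success occurs; negative binomial, r=5, p=0.83.
P(Y=6) = C(5,4) · p^5 · (1−p)^1
= 5 · 0.3939 · 0.17 = 0.3348185

0.33482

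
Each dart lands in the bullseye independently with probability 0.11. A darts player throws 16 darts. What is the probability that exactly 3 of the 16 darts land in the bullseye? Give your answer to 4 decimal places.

0.1638

X ~ Binomial(n=16, p=0.11).
P(X=3) = C(16,3) · p^3 · (1−p)^13
= 560 · 0.001331 · 0.21982 = 0.163846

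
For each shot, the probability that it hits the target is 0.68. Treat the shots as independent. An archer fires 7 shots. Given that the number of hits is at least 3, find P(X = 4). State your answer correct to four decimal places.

X ~ Binomial(7, 0.68). Want P(X=4 | X≥3) = P(X=4) / P(X≥3).
P(X=4) = C(7,4)·0.68^4·0.32^3 = 0.245219
P(X≥3) = 1 − 0.000344 − 0.005111 − 0.032583 = 0.961963
Ratio = 0.245219 / 0.961963 = 0.254915

0.2549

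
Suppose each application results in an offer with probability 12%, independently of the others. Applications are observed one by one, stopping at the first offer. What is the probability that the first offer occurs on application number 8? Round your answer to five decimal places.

Geometric (trials to first success), p = 0.12.
P(Y = 8) = (1−p)^7 · p = 0.40868 · 0.12 = 0.0490411

0.04904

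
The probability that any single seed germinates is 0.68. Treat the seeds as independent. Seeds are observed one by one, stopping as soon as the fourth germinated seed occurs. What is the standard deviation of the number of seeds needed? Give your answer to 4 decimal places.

Y = total seeds until the fourth success; negative binomial with r=4, p=0.68.
SD(Y) = √[r(1−p)/p²] = √(2.768166) = 1.663781

1.6638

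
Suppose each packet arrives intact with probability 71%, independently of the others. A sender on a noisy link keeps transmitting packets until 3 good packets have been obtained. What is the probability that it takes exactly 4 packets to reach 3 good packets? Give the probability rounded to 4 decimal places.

0.3114

Y = trial on which the third success occurs; negative binomial, r=3, p=0.71.
P(Y=4) = C(3,2) · p^3 · (1−p)^1
= 3 · 0.35791 · 0.29 = 0.311383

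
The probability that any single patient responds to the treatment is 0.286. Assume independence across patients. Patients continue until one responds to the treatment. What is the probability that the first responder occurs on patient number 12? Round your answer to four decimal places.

Geometric (trials to first success), p = 0.286.
P(Y = 12) = (1−p)^11 · p = 0.024586 · 0.286 = 0.007031

0.0070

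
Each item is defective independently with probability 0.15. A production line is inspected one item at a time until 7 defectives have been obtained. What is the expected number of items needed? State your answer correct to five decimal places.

46.66667

Y = total items until the seventh success; negative binomial with r=7, p=0.15.
E[Y] = r / p = 7 / 0.15 = 46.6666667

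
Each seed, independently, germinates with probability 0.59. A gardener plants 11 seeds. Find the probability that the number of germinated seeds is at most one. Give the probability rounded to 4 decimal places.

0.0009

X ~ Binomial(11, 0.59); P(X ≤ 1) = Σ C(11,k) p^k (1−p)^(11−k) over k:
  k=0: C(11,0)·0.59^0·0.41^11 = 0.000055
  k=1: C(11,1)·0.59^1·0.41^10 = 0.000871
Total = 0.000926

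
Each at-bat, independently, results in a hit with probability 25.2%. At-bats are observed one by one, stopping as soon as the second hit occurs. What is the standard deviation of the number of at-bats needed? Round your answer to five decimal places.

Y = total at-bats until the second success; negative binomial with r=2, p=0.252.
SD(Y) = √[r(1−p)/p²] = √(23.5575712) = 4.8536142

4.85361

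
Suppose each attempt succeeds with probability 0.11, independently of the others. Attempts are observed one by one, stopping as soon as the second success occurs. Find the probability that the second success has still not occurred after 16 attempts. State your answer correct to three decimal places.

Needing more than 16 attempts ⇔ fewer than 2 successes in the first 16. With X ~ Binomial(16, 0.11), P(Y > 16) = P(X ≤ 1).
  k=0: C(16,0)·0.11^0·0.89^16 = 0.15497
  k=1: C(16,1)·0.11^1·0.89^15 = 0.30645
P(X ≤ 1) = 0.46142

0.461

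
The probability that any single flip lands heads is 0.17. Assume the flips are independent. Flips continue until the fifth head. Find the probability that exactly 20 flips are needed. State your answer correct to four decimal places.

Y = trial on which the fifth success occurs; negative binomial, r=5, p=0.17.
P(Y=20) = C(19,4) · p^5 · (1−p)^15
= 3876 · 0.00014199 · 0.061118 = 0.033636

0.0336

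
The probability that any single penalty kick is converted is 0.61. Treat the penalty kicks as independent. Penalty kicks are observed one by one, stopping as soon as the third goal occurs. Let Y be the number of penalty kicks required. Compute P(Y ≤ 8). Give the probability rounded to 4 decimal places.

Finishing within 8 penalty kicks ⇔ at least 3 successes in the first 8. With X ~ Binomial(8, 0.61), P(Y ≤ 8) = 1 − P(X ≤ 2).
  k=0: C(8,0)·0.61^0·0.39^8 = 0.000535
  k=1: C(8,1)·0.61^1·0.39^7 = 0.006697
  k=2: C(8,2)·0.61^2·0.39^6 = 0.036661
1 − 0.043893 = 0.956107

0.9561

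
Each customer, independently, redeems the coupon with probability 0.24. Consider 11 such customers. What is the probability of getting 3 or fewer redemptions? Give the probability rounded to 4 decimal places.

0.7404

X ~ Binomial(11, 0.24); P(X ≤ 3) = Σ C(11,k) p^k (1−p)^(11−k) over k:
  k=0: C(11,0)·0.24^0·0.76^11 = 0.048860
  k=1: C(11,1)·0.24^1·0.76^10 = 0.169723
  k=2: C(11,2)·0.24^2·0.76^9 = 0.267983
  k=3: C(11,3)·0.24^3·0.76^8 = 0.253879
Total = 0.740444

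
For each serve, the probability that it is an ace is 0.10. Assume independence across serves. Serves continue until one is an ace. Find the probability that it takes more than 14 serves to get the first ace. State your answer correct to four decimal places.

Y = number of serves to the first success; geometric, p = 0.10.
P(Y > 14) = P(first 14 all fail) = (1−p)^14 = 0.228768

0.2288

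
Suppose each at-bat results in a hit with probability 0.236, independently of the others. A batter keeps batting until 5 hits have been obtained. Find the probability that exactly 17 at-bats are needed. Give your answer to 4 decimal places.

0.0527

Y = trial on which the fifth success occurs; negative binomial, r=5, p=0.236.
P(Y=17) = C(16,4) · p^5 · (1−p)^12
= 1820 · 0.00073208 · 0.039548 = 0.052693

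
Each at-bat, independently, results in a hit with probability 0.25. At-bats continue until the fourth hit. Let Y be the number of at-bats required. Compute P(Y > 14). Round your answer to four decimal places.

Needing more than 14 at-bats ⇔ fewer than 4 successes in the first 14. With X ~ Binomial(14, 0.25), P(Y > 14) = P(X ≤ 3).
  k=0: C(14,0)·0.25^0·0.75^14 = 0.017818
  k=1: C(14,1)·0.25^1·0.75^13 = 0.083150
  k=2: C(14,2)·0.25^2·0.75^12 = 0.180159
  k=3: C(14,3)·0.25^3·0.75^11 = 0.240212
P(X ≤ 3) = 0.521340

0.5213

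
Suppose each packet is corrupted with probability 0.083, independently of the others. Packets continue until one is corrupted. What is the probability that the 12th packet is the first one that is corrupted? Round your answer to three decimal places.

0.032

Geometric (trials to first success), p = 0.083.
P(Y = 12) = (1−p)^11 · p = 0.38553 · 0.083 = 0.03200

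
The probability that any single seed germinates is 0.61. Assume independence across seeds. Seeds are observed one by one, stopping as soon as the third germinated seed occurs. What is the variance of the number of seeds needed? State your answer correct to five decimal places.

3.14432

Y = total seeds until the third success; negative binomial with r=3, p=0.61.
Var(Y) = r(1−p)/p² = 3·0.39 / 0.61² = 3.1443160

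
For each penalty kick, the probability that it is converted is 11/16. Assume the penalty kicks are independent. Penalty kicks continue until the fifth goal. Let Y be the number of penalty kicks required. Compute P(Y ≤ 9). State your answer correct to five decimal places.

0.88515

Finishing within 9 penalty kicks ⇔ at least 5 successes in the first 9. With X ~ Binomial(9, 0.6875), P(Y ≤ 9) = 1 − P(X ≤ 4).
  k=0: C(9,0)·0.6875^0·0.3125^9 = 0.0000284
  k=1: C(9,1)·0.6875^1·0.3125^8 = 0.0005627
  k=2: C(9,2)·0.6875^2·0.3125^7 = 0.0049522
  k=3: C(9,3)·0.6875^3·0.3125^6 = 0.0254213
  k=4: C(9,4)·0.6875^4·0.3125^5 = 0.0838902
1 − 0.1148549 = 0.8851451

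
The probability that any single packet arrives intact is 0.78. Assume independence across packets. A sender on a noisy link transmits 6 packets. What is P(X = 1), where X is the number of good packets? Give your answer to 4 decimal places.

0.0024

X ~ Binomial(n=6, p=0.78).
P(X=1) = C(6,1) · p^1 · (1−p)^5
= 6 · 0.78 · 0.00051536 = 0.002412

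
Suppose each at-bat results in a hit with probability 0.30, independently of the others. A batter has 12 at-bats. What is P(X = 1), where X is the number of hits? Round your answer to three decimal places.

0.071

X ~ Binomial(n=12, p=0.30).
P(X=1) = C(12,1) · p^1 · (1−p)^11
= 12 · 0.3 · 0.019773 = 0.07118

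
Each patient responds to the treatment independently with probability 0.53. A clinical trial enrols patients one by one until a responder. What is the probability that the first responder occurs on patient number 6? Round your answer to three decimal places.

Geometric (trials to first success), p = 0.53.
P(Y = 6) = (1−p)^5 · p = 0.022935 · 0.53 = 0.01216

0.012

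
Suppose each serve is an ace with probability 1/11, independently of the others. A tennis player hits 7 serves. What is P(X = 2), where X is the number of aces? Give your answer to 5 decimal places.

0.10776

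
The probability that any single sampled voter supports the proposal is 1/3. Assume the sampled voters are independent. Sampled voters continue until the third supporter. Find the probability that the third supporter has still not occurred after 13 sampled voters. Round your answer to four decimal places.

0.1387

Needing more than 13 sampled voters ⇔ fewer than 3 successes in the first 13. With X ~ Binomial(13, 0.333333), P(Y > 13) = P(X ≤ 2).
  k=0: C(13,0)·0.333333^0·0.666667^13 = 0.005138
  k=1: C(13,1)·0.333333^1·0.666667^12 = 0.033399
  k=2: C(13,2)·0.333333^2·0.666667^11 = 0.100196
P(X ≤ 2) = 0.138732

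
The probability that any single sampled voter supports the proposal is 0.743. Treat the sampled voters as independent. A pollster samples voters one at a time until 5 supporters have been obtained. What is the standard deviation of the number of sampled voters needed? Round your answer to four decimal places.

1.5257

Y = total sampled voters until the fifth success; negative binomial with r=5, p=0.743.
SD(Y) = √[r(1−p)/p²] = √(2.327692) = 1.525678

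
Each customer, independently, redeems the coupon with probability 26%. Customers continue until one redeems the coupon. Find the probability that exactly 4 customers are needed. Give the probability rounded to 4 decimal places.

0.1054

Geometric (trials to first success), p = 0.26.
P(Y = 4) = (1−p)^3 · p = 0.40522 · 0.26 = 0.105358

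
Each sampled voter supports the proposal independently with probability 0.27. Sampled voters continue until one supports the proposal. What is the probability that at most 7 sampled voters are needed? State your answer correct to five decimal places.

0.88953

Y = number of sampled voters to the first success; geometric, p = 0.27.
P(Y ≤ 7) = 1 − (1−p)^7 = 1 − 0.1104740 = 0.8895260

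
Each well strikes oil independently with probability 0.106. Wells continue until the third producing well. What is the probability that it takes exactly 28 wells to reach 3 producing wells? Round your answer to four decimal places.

0.0254

Y = trial on which the third success occurs; negative binomial, r=3, p=0.106.
P(Y=28) = C(27,2) · p^3 · (1−p)^25
= 351 · 0.001191 · 0.060735 = 0.025390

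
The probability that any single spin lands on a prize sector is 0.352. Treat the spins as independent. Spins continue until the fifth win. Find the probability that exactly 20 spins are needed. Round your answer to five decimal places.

0.03124

Y = trial on which the fifth success occurs; negative binomial, r=5, p=0.352.
P(Y=20) = C(19,4) · p^5 · (1−p)^15
= 3876 · 0.005404 · 0.0014915 = 0.0312408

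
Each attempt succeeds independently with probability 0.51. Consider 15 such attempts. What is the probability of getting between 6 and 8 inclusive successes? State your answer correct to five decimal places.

X ~ Binomial(15, 0.51); P(6 ≤ X ≤ 8) = Σ C(15,k) p^k (1−p)^(15−k) over k:
  k=6: C(15,6)·0.51^6·0.49^9 = 0.1434134
  k=7: C(15,7)·0.51^7·0.49^8 = 0.1919148
  k=8: C(15,8)·0.51^8·0.49^7 = 0.1997480
Total = 0.5350763

0.53508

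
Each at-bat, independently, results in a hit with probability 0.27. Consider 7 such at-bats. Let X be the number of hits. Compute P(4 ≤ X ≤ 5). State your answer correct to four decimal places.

X ~ Binomial(7, 0.27); P(4 ≤ X ≤ 5) = Σ C(7,k) p^k (1−p)^(7−k) over k:
  k=4: C(7,4)·0.27^4·0.73^3 = 0.072359
  k=5: C(7,5)·0.27^5·0.73^2 = 0.016058
Total = 0.088417

0.0884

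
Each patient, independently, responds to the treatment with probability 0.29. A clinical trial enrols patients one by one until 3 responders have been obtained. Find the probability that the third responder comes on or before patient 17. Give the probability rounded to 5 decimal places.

0.90931

Finishing within 17 patients ⇔ at least 3 successes in the first 17. With X ~ Binomial(17, 0.29), P(Y ≤ 17) = 1 − P(X ≤ 2).
  k=0: C(17,0)·0.29^0·0.71^17 = 0.0029607
  k=1: C(17,1)·0.29^1·0.71^16 = 0.0205580
  k=2: C(17,2)·0.29^2·0.71^15 = 0.0671754
1 − 0.0906940 = 0.9093060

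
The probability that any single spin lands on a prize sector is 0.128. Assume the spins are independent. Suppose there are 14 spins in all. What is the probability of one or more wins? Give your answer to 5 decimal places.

0.85303

P(at least one) = 1 − P(none) = 1 − (1 − 0.128)^14
= 1 − 0.1469707 = 0.8530293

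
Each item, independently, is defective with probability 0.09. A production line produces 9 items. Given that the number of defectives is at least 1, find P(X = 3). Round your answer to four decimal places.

0.0608

X ~ Binomial(9, 0.09). Want P(X=3 | X≥1) = P(X=3) / P(X≥1).
P(X=3) = C(9,3)·0.09^3·0.91^6 = 0.034774
P(X≥1) = 1 − 0.427930 = 0.572070
Ratio = 0.034774 / 0.572070 = 0.060786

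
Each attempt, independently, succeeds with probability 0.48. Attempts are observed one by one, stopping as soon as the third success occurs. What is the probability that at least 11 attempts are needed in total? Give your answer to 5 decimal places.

0.07022

Needing more than 10 attempts ⇔ fewer than 3 successes in the first 10. With X ~ Binomial(10, 0.48), P(Y > 10) = P(X ≤ 2).
  k=0: C(10,0)·0.48^0·0.52^10 = 0.0014456
  k=1: C(10,1)·0.48^1·0.52^9 = 0.0133435
  k=2: C(10,2)·0.48^2·0.52^8 = 0.0554270
P(X ≤ 2) = 0.0702161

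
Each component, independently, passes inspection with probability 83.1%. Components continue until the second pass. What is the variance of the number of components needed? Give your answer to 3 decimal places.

0.489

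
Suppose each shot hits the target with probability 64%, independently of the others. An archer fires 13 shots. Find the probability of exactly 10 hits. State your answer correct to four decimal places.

X ~ Binomial(n=13, p=0.64).
P(X=10) = C(13,10) · p^10 · (1−p)^3
= 286 · 0.011529 · 0.046656 = 0.153841

0.1538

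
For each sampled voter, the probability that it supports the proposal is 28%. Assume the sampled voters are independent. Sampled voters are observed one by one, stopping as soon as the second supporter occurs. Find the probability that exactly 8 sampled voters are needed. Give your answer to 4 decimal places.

0.0765

Y = trial on which the second success occurs; negative binomial, r=2, p=0.28.
P(Y=8) = C(7,1) · p^2 · (1−p)^6
= 7 · 0.0784 · 0.13931 = 0.076456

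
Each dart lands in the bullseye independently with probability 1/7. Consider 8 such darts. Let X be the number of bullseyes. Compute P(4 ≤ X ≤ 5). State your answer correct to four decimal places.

0.0178

X ~ Binomial(8, 0.142857); P(4 ≤ X ≤ 5) = Σ C(8,k) p^k (1−p)^(8−k) over k:
  k=4: C(8,4)·0.142857^4·0.857143^4 = 0.015737
  k=5: C(8,5)·0.142857^5·0.857143^3 = 0.002098
Total = 0.017835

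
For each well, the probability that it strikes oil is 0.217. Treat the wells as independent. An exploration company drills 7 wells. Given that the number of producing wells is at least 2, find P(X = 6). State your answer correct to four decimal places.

X ~ Binomial(7, 0.217). Want P(X=6 | X≥2) = P(X=6) / P(X≥2).
P(X=6) = C(7,6)·0.217^6·0.783^1 = 0.000572
P(X≥2) = 1 − 0.180440 − 0.350049 = 0.469512
Ratio = 0.000572 / 0.469512 = 0.001219

0.0012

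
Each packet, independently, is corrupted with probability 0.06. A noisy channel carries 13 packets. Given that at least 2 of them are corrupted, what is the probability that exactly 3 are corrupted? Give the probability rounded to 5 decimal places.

0.18341

X ~ Binomial(13, 0.06). Want P(X=3 | X≥2) = P(X=3) / P(X≥2).
P(X=3) = C(13,3)·0.06^3·0.94^10 = 0.0332735
P(X≥2) = 1 − 0.4473651 − 0.3712178 = 0.1814171
Ratio = 0.0332735 / 0.1814171 = 0.1834088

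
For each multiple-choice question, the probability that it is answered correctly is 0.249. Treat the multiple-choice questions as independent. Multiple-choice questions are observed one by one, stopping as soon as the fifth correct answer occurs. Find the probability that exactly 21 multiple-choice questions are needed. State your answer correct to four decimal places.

0.0475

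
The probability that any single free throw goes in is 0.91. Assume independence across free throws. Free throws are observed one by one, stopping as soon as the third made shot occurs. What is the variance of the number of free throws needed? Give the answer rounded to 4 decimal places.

Y = total free throws until the third success; negative binomial with r=3, p=0.91.
Var(Y) = r(1−p)/p² = 3·0.09 / 0.91² = 0.326048

0.3260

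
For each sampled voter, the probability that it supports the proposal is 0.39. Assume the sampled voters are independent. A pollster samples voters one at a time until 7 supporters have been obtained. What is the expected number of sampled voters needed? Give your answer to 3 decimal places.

Y = total sampled voters until the seventh success; negative binomial with r=7, p=0.39.
E[Y] = r / p = 7 / 0.39 = 17.94872

17.949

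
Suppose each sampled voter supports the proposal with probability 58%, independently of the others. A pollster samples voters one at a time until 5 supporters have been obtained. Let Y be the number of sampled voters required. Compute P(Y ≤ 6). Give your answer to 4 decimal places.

0.2035

Finishing within 6 sampled voters ⇔ at least 5 successes in the first 6. With X ~ Binomial(6, 0.58), P(Y ≤ 6) = 1 − P(X ≤ 4).
  k=0: C(6,0)·0.58^0·0.42^6 = 0.005489
  k=1: C(6,1)·0.58^1·0.42^5 = 0.045481
  k=2: C(6,2)·0.58^2·0.42^4 = 0.157016
  k=3: C(6,3)·0.58^3·0.42^3 = 0.289109
  k=4: C(6,4)·0.58^4·0.42^2 = 0.299434
1 − 0.796529 = 0.203471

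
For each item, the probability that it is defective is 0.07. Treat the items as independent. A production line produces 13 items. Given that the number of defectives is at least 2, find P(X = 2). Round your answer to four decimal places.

X ~ Binomial(13, 0.07). Want P(X=2 | X≥2) = P(X=2) / P(X≥2).
P(X=2) = C(13,2)·0.07^2·0.93^11 = 0.172030
P(X≥2) = 1 − 0.389295 − 0.380923 = 0.229783
Ratio = 0.172030 / 0.229783 = 0.748662

0.7487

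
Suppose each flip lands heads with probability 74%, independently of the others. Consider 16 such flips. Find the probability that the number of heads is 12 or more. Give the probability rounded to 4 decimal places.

X ~ Binomial(16, 0.74); P(X ≥ 12) = Σ C(16,k) p^k (1−p)^(16−k) over k:
  k=12: C(16,12)·0.74^12·0.26^4 = 0.224257
  k=13: C(16,13)·0.74^13·0.26^3 = 0.196390
  k=14: C(16,14)·0.74^14·0.26^2 = 0.119777
  k=15: C(16,15)·0.74^15·0.26^1 = 0.045454
  k=16: C(16,16)·0.74^16·0.26^0 = 0.008086
Total = 0.593963

0.5940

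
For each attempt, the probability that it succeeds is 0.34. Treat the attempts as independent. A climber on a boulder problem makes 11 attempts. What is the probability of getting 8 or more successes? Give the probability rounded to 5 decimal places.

0.01008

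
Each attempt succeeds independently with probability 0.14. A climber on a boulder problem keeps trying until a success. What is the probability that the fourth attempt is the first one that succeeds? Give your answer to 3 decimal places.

0.089

Geometric (trials to first success), p = 0.14.
P(Y = 4) = (1−p)^3 · p = 0.63606 · 0.14 = 0.08905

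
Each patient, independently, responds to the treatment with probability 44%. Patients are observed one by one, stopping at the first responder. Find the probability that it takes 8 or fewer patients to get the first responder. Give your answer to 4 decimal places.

0.9903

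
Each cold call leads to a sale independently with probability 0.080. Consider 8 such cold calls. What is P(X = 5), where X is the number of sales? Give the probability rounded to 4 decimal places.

0.0001

X ~ Binomial(n=8, p=0.08).
P(X=5) = C(8,5) · p^5 · (1−p)^3
= 56 · 3.2768e-06 · 0.77869 = 0.000143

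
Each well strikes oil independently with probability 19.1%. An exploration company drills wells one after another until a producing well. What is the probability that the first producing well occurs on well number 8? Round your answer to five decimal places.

0.04332

Geometric (trials to first success), p = 0.191.
P(Y = 8) = (1−p)^7 · p = 0.2268 · 0.191 = 0.0433185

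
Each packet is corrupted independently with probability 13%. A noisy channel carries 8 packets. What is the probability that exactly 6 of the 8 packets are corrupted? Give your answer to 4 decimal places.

0.0001

X ~ Binomial(n=8, p=0.13).
P(X=6) = C(8,6) · p^6 · (1−p)^2
= 28 · 4.8268e-06 · 0.7569 = 0.000102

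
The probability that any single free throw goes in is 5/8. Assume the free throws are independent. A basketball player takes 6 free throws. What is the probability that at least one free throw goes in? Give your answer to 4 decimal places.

0.9972

P(at least one) = 1 − P(none) = 1 − (1 − 0.625)^6
= 1 − 0.002781 = 0.997219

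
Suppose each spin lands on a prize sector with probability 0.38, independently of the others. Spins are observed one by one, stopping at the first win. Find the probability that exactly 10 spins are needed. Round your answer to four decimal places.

0.0051

Geometric (trials to first success), p = 0.38.
P(Y = 10) = (1−p)^9 · p = 0.013537 · 0.38 = 0.005144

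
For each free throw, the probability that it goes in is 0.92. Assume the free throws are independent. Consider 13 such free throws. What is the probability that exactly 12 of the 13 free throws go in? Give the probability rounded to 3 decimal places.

X ~ Binomial(n=13, p=0.92).
P(X=12) = C(13,12) · p^12 · (1−p)^1
= 13 · 0.36767 · 0.08 = 0.38237

0.382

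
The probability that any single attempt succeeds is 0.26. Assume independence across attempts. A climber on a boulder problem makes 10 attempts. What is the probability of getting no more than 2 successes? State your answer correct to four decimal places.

0.4958

X ~ Binomial(10, 0.26); P(X ≤ 2) = Σ C(10,k) p^k (1−p)^(10−k) over k:
  k=0: C(10,0)·0.26^0·0.74^10 = 0.049240
  k=1: C(10,1)·0.26^1·0.74^9 = 0.173005
  k=2: C(10,2)·0.26^2·0.74^8 = 0.273535
Total = 0.495780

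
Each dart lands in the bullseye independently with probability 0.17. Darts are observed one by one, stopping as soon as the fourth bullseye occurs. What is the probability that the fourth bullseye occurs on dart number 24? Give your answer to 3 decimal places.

0.036

Y = trial on which the fourth success occurs; negative binomial, r=4, p=0.17.
P(Y=24) = C(23,3) · p^4 · (1−p)^20
= 1771 · 0.00083521 · 0.024075 = 0.03561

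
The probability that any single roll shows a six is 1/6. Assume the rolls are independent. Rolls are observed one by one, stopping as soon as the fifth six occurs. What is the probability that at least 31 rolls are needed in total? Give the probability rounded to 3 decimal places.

0.424

Needing more than 30 rolls ⇔ fewer than 5 successes in the first 30. With X ~ Binomial(30, 0.166667), P(Y > 30) = P(X ≤ 4).
  k=0: C(30,0)·0.166667^0·0.833333^30 = 0.00421
  k=1: C(30,1)·0.166667^1·0.833333^29 = 0.02528
  k=2: C(30,2)·0.166667^2·0.833333^28 = 0.07330
  k=3: C(30,3)·0.166667^3·0.833333^27 = 0.13683
  k=4: C(30,4)·0.166667^4·0.833333^26 = 0.18472
P(X ≤ 4) = 0.42434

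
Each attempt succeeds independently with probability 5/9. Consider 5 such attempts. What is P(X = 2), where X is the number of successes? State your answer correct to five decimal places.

0.27096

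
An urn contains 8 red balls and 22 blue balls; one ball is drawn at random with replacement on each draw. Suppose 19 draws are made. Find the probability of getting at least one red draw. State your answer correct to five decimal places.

0.99724

P(at least one) = 1 − P(none) = 1 − (1 − 0.266667)^19
= 1 − 0.0027588 = 0.9972412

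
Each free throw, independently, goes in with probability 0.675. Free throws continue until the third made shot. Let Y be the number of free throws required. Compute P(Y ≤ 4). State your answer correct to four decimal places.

Finishing within 4 free throws ⇔ at least 3 successes in the first 4. With X ~ Binomial(4, 0.675), P(Y ≤ 4) = 1 − P(X ≤ 2).
  k=0: C(4,0)·0.675^0·0.325^4 = 0.011157
  k=1: C(4,1)·0.675^1·0.325^3 = 0.092686
  k=2: C(4,2)·0.675^2·0.325^2 = 0.288752
1 − 0.392595 = 0.607405

0.6074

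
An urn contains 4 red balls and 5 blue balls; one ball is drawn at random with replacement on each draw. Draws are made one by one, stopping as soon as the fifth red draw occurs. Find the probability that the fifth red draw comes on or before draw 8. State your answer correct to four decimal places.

Finishing within 8 draws ⇔ at least 5 successes in the first 8. With X ~ Binomial(8, 0.444444), P(Y ≤ 8) = 1 − P(X ≤ 4).
  k=0: C(8,0)·0.444444^0·0.555556^8 = 0.009074
  k=1: C(8,1)·0.444444^1·0.555556^7 = 0.058076
  k=2: C(8,2)·0.444444^2·0.555556^6 = 0.162614
  k=3: C(8,3)·0.444444^3·0.555556^5 = 0.260182
  k=4: C(8,4)·0.444444^4·0.555556^4 = 0.260182
1 − 0.750130 = 0.249870

0.2499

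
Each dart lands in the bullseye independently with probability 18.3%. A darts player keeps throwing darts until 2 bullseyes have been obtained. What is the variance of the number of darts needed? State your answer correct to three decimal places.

Y = total darts until the second success; negative binomial with r=2, p=0.183.
Var(Y) = r(1−p)/p² = 2·0.817 / 0.183² = 48.79214

48.792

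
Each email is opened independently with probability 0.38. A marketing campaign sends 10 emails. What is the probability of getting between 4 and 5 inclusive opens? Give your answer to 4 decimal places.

0.4316

X ~ Binomial(10, 0.38); P(4 ≤ X ≤ 5) = Σ C(10,k) p^k (1−p)^(10−k) over k:
  k=4: C(10,4)·0.38^4·0.62^6 = 0.248716
  k=5: C(10,5)·0.38^5·0.62^5 = 0.182927
Total = 0.431643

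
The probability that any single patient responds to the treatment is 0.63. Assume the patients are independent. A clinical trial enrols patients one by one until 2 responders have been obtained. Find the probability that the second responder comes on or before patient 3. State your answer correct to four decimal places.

0.6906

Finishing within 3 patients ⇔ at least 2 successes in the first 3. With X ~ Binomial(3, 0.63), P(Y ≤ 3) = 1 − P(X ≤ 1).
  k=0: C(3,0)·0.63^0·0.37^3 = 0.050653
  k=1: C(3,1)·0.63^1·0.37^2 = 0.258741
1 − 0.309394 = 0.690606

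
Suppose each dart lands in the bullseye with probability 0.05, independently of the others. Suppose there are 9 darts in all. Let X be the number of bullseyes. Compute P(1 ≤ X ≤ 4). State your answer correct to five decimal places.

X ~ Binomial(9, 0.05); P(1 ≤ X ≤ 4) = Σ C(9,k) p^k (1−p)^(9−k) over k:
  k=1: C(9,1)·0.05^1·0.95^8 = 0.2985392
  k=2: C(9,2)·0.05^2·0.95^7 = 0.0628504
  k=3: C(9,3)·0.05^3·0.95^6 = 0.0077185
  k=4: C(9,4)·0.05^4·0.95^5 = 0.0006094
Total = 0.3697174

0.36972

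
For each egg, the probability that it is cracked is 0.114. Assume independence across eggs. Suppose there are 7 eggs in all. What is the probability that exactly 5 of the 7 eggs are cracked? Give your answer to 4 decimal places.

X ~ Binomial(n=7, p=0.114).
P(X=5) = C(7,5) · p^5 · (1−p)^2
= 21 · 1.9254e-05 · 0.785 = 0.000317

0.0003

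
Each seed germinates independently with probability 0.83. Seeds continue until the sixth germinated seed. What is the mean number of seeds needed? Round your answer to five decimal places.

7.22892

Y = total seeds until the sixth success; negative binomial with r=6, p=0.83.
E[Y] = r / p = 6 / 0.83 = 7.2289157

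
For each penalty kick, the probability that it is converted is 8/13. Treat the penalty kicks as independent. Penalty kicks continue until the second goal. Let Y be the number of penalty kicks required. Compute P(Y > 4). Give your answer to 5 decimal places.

Needing more than 4 penalty kicks ⇔ fewer than 2 successes in the first 4. With X ~ Binomial(4, 0.615385), P(Y > 4) = P(X ≤ 1).
  k=0: C(4,0)·0.615385^0·0.384615^4 = 0.0218830
  k=1: C(4,1)·0.615385^1·0.384615^3 = 0.1400511
P(X ≤ 1) = 0.1619341

0.16193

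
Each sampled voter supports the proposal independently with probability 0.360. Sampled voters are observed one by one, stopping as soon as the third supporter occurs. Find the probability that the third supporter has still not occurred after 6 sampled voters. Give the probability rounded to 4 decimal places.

0.6268

Needing more than 6 sampled voters ⇔ fewer than 3 successes in the first 6. With X ~ Binomial(6, 0.36), P(Y > 6) = P(X ≤ 2).
  k=0: C(6,0)·0.36^0·0.64^6 = 0.068719
  k=1: C(6,1)·0.36^1·0.64^5 = 0.231928
  k=2: C(6,2)·0.36^2·0.64^4 = 0.326149
P(X ≤ 2) = 0.626797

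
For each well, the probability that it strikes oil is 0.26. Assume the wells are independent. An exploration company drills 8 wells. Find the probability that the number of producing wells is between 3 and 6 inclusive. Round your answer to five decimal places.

0.34603

X ~ Binomial(8, 0.26); P(3 ≤ X ≤ 6) = Σ C(8,k) p^k (1−p)^(8−k) over k:
  k=3: C(8,3)·0.26^3·0.74^5 = 0.2184071
  k=4: C(8,4)·0.26^4·0.74^4 = 0.0959220
  k=5: C(8,5)·0.26^5·0.74^3 = 0.0269619
  k=6: C(8,6)·0.26^6·0.74^2 = 0.0047365
Total = 0.3460275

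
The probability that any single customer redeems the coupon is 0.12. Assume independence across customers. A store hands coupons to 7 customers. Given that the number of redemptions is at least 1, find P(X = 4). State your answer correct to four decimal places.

X ~ Binomial(7, 0.12). Want P(X=4 | X≥1) = P(X=4) / P(X≥1).
P(X=4) = C(7,4)·0.12^4·0.88^3 = 0.004946
P(X≥1) = 1 − 0.408676 = 0.591324
Ratio = 0.004946 / 0.591324 = 0.008364

0.0084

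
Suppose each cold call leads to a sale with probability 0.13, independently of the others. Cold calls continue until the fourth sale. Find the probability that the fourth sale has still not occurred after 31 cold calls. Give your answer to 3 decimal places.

0.414

Needing more than 31 cold calls ⇔ fewer than 4 successes in the first 31. With X ~ Binomial(31, 0.13), P(Y > 31) = P(X ≤ 3).
  k=0: C(31,0)·0.13^0·0.87^31 = 0.01334
  k=1: C(31,1)·0.13^1·0.87^30 = 0.06178
  k=2: C(31,2)·0.13^2·0.87^29 = 0.13848
  k=3: C(31,3)·0.13^3·0.87^28 = 0.20003
P(X ≤ 3) = 0.41364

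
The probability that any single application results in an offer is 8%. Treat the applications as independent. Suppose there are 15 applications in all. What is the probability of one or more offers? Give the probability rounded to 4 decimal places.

P(at least one) = 1 − P(none) = 1 − (1 − 0.08)^15
= 1 − 0.286297 = 0.713703

0.7137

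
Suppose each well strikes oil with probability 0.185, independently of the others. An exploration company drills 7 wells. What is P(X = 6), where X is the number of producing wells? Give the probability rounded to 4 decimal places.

0.0002

X ~ Binomial(n=7, p=0.185).
P(X=6) = C(7,6) · p^6 · (1−p)^1
= 7 · 4.0089e-05 · 0.815 = 0.000229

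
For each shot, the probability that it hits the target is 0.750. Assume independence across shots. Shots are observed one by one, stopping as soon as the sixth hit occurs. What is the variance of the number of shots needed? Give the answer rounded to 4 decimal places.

2.6667

Y = total shots until the sixth success; negative binomial with r=6, p=0.75.
Var(Y) = r(1−p)/p² = 6·0.25 / 0.75² = 2.666667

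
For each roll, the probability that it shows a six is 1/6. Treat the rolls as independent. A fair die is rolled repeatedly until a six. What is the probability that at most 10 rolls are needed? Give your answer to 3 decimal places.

Y = number of rolls to the first success; geometric, p = 0.166667.
P(Y ≤ 10) = 1 − (1−p)^10 = 1 − 0.16151 = 0.83849

0.838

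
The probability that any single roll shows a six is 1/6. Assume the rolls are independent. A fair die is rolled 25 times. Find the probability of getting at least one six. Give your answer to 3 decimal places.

0.990

P(at least one) = 1 − P(none) = 1 − (1 − 0.166667)^25
= 1 − 0.01048 = 0.98952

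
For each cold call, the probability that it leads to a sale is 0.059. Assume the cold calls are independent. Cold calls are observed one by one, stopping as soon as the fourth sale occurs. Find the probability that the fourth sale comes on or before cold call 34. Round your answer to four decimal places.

Finishing within 34 cold calls ⇔ at least 4 successes in the first 34. With X ~ Binomial(34, 0.059), P(Y ≤ 34) = 1 − P(X ≤ 3).
  k=0: C(34,0)·0.059^0·0.941^34 = 0.126487
  k=1: C(34,1)·0.059^1·0.941^33 = 0.269643
  k=2: C(34,2)·0.059^2·0.941^32 = 0.278955
  k=3: C(34,3)·0.059^3·0.941^31 = 0.186563
1 − 0.861649 = 0.138351

0.1384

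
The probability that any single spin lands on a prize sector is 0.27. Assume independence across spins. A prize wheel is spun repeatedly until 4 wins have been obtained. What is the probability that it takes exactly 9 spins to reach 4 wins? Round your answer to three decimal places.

0.062

Y = trial on which the fourth success occurs; negative binomial, r=4, p=0.27.
P(Y=9) = C(8,3) · p^4 · (1−p)^5
= 56 · 0.0053144 · 0.20731 = 0.06170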